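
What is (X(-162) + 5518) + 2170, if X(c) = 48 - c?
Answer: 7898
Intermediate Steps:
(X(-162) + 5518) + 2170 = ((48 - 1*(-162)) + 5518) + 2170 = ((48 + 162) + 5518) + 2170 = (210 + 5518) + 2170 = 5728 + 2170 = 7898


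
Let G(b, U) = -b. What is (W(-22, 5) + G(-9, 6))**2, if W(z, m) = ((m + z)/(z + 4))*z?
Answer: 11236/81 ≈ 138.72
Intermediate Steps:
W(z, m) = z*(m + z)/(4 + z) (W(z, m) = ((m + z)/(4 + z))*z = z*(m + z)/(4 + z))
(W(-22, 5) + G(-9, 6))**2 = (-22*(5 - 22)/(4 - 22) - 1*(-9))**2 = (-22*(-17)/(-18) + 9)**2 = (-22*(-1/18)*(-17) + 9)**2 = (-187/9 + 9)**2 = (-106/9)**2 = 11236/81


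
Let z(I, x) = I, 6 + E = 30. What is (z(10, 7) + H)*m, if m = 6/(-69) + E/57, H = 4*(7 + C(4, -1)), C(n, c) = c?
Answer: 4964/437 ≈ 11.359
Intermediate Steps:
E = 24 (E = -6 + 30 = 24)
H = 24 (H = 4*(7 - 1) = 4*6 = 24)
m = 146/437 (m = 6/(-69) + 24/57 = 6*(-1/69) + 24*(1/57) = -2/23 + 8/19 = 146/437 ≈ 0.33410)
(z(10, 7) + H)*m = (10 + 24)*(146/437) = 34*(146/437) = 4964/437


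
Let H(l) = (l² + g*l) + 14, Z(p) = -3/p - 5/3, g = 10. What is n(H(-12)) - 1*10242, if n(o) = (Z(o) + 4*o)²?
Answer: 160297609/12996 ≈ 12334.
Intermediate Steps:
Z(p) = -5/3 - 3/p (Z(p) = -3/p - 5*⅓ = -3/p - 5/3 = -5/3 - 3/p)
H(l) = 14 + l² + 10*l (H(l) = (l² + 10*l) + 14 = 14 + l² + 10*l)
n(o) = (-5/3 - 3/o + 4*o)² (n(o) = ((-5/3 - 3/o) + 4*o)² = (-5/3 - 3/o + 4*o)²)
n(H(-12)) - 1*10242 = (9 + (14 + (-12)² + 10*(-12))*(5 - 12*(14 + (-12)² + 10*(-12))))²/(9*(14 + (-12)² + 10*(-12))²) - 1*10242 = (9 + (14 + 144 - 120)*(5 - 12*(14 + 144 - 120)))²/(9*(14 + 144 - 120)²) - 10242 = (⅑)*(9 + 38*(5 - 12*38))²/38² - 10242 = (⅑)*(1/1444)*(9 + 38*(5 - 456))² - 10242 = (⅑)*(1/1444)*(9 + 38*(-451))² - 10242 = (⅑)*(1/1444)*(9 - 17138)² - 10242 = (⅑)*(1/1444)*(-17129)² - 10242 = (⅑)*(1/1444)*293402641 - 10242 = 293402641/12996 - 10242 = 160297609/12996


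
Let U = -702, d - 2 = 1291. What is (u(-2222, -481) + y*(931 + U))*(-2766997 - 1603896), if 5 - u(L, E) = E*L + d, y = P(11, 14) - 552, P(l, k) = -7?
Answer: 5236683856333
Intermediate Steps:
d = 1293 (d = 2 + 1291 = 1293)
y = -559 (y = -7 - 552 = -559)
u(L, E) = -1288 - E*L (u(L, E) = 5 - (E*L + 1293) = 5 - (1293 + E*L) = 5 + (-1293 - E*L) = -1288 - E*L)
(u(-2222, -481) + y*(931 + U))*(-2766997 - 1603896) = ((-1288 - 1*(-481)*(-2222)) - 559*(931 - 702))*(-2766997 - 1603896) = ((-1288 - 1068782) - 559*229)*(-4370893) = (-1070070 - 128011)*(-4370893) = -1198081*(-4370893) = 5236683856333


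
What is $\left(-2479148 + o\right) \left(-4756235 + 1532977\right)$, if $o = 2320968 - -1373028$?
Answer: $-3915768534784$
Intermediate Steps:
$o = 3693996$ ($o = 2320968 + 1373028 = 3693996$)
$\left(-2479148 + o\right) \left(-4756235 + 1532977\right) = \left(-2479148 + 3693996\right) \left(-4756235 + 1532977\right) = 1214848 \left(-3223258\right) = -3915768534784$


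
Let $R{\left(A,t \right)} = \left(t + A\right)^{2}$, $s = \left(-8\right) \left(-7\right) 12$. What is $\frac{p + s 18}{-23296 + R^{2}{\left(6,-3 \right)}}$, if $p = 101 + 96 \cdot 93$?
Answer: $- \frac{4225}{4643} \approx -0.90997$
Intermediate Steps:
$s = 672$ ($s = 56 \cdot 12 = 672$)
$R{\left(A,t \right)} = \left(A + t\right)^{2}$
$p = 9029$ ($p = 101 + 8928 = 9029$)
$\frac{p + s 18}{-23296 + R^{2}{\left(6,-3 \right)}} = \frac{9029 + 672 \cdot 18}{-23296 + \left(\left(6 - 3\right)^{2}\right)^{2}} = \frac{9029 + 12096}{-23296 + \left(3^{2}\right)^{2}} = \frac{21125}{-23296 + 9^{2}} = \frac{21125}{-23296 + 81} = \frac{21125}{-23215} = 21125 \left(- \frac{1}{23215}\right) = - \frac{4225}{4643}$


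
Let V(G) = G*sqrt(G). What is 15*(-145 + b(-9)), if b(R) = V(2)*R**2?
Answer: -2175 + 2430*sqrt(2) ≈ 1261.5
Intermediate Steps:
V(G) = G**(3/2)
b(R) = 2*sqrt(2)*R**2 (b(R) = 2**(3/2)*R**2 = (2*sqrt(2))*R**2 = 2*sqrt(2)*R**2)
15*(-145 + b(-9)) = 15*(-145 + 2*sqrt(2)*(-9)**2) = 15*(-145 + 2*sqrt(2)*81) = 15*(-145 + 162*sqrt(2)) = -2175 + 2430*sqrt(2)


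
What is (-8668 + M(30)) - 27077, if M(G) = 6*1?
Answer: -35739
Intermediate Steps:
M(G) = 6
(-8668 + M(30)) - 27077 = (-8668 + 6) - 27077 = -8662 - 27077 = -35739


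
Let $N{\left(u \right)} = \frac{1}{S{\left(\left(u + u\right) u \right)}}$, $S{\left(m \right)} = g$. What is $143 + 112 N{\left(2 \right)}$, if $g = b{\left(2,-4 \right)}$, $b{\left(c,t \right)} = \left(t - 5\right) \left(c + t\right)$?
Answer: $\frac{1343}{9} \approx 149.22$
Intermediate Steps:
$b{\left(c,t \right)} = \left(-5 + t\right) \left(c + t\right)$
$g = 18$ ($g = \left(-4\right)^{2} - 10 - -20 + 2 \left(-4\right) = 16 - 10 + 20 - 8 = 18$)
$S{\left(m \right)} = 18$
$N{\left(u \right)} = \frac{1}{18}$
$143 + 112 N{\left(2 \right)} = 143 + 112 \cdot \frac{1}{18} = 143 + \frac{56}{9} = \frac{1343}{9}$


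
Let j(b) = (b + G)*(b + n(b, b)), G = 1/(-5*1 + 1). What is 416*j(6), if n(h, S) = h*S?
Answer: 100464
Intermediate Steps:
n(h, S) = S*h
G = -1/4 (G = 1/(-5 + 1) = 1/(-4) = -1/4 ≈ -0.25000)
j(b) = (-1/4 + b)*(b + b**2) (j(b) = (b - 1/4)*(b + b*b) = (-1/4 + b)*(b + b**2))
416*j(6) = 416*((1/4)*6*(-1 + 3*6 + 4*6**2)) = 416*((1/4)*6*(-1 + 18 + 4*36)) = 416*((1/4)*6*(-1 + 18 + 144)) = 416*((1/4)*6*161) = 416*(483/2) = 100464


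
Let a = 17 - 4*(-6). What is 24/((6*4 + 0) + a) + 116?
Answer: 7564/65 ≈ 116.37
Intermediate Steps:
a = 41 (a = 17 - 1*(-24) = 17 + 24 = 41)
24/((6*4 + 0) + a) + 116 = 24/((6*4 + 0) + 41) + 116 = 24/((24 + 0) + 41) + 116 = 24/(24 + 41) + 116 = 24/65 + 116 = 7564/65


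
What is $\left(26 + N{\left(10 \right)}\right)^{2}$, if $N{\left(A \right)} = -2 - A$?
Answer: $196$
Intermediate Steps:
$\left(26 + N{\left(10 \right)}\right)^{2} = \left(26 - 12\right)^{2} = 14^{2} = 196$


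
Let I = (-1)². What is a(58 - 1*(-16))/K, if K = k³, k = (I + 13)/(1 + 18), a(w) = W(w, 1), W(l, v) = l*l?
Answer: 9389971/686 ≈ 13688.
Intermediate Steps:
I = 1
W(l, v) = l²
a(w) = w²
k = 14/19 (k = (1 + 13)/(1 + 18) = 14/19 ≈ 0.73684)
K = 2744/6859 (K = (14/19)³ = 2744/6859 ≈ 0.40006)
a(58 - 1*(-16))/K = (58 - 1*(-16))²/(2744/6859) = (58 + 16)²*(6859/2744) = 74²*(6859/2744) = 5476*(6859/2744) = 9389971/686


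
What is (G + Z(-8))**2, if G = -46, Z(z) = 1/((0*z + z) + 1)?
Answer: 104329/49 ≈ 2129.2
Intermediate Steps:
Z(z) = 1/(1 + z) (Z(z) = 1/((0 + z) + 1) = 1/(z + 1) = 1/(1 + z))
(G + Z(-8))**2 = (-46 + 1/(1 - 8))**2 = (-46 + 1/(-7))**2 = (-46 - 1/7)**2 = (-323/7)**2 = 104329/49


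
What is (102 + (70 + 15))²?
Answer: 34969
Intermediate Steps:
(102 + (70 + 15))² = (102 + 85)² = 187² = 34969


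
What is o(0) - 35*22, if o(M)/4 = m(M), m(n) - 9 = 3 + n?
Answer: -722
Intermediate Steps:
m(n) = 12 + n (m(n) = 9 + (3 + n) = 12 + n)
o(M) = 48 + 4*M (o(M) = 4*(12 + M) = 48 + 4*M)
o(0) - 35*22 = (48 + 4*0) - 35*22 = (48 + 0) - 770 = 48 - 770 = -722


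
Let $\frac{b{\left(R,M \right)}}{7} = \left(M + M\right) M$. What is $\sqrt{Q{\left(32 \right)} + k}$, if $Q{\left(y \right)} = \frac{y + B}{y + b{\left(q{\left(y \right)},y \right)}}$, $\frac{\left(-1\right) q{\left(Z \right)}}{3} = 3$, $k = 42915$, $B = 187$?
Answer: $\frac{\sqrt{553709439222}}{3592} \approx 207.16$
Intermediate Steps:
$q{\left(Z \right)} = -9$ ($q{\left(Z \right)} = \left(-3\right) 3 = -9$)
$b{\left(R,M \right)} = 14 M^{2}$ ($b{\left(R,M \right)} = 7 \left(M + M\right) M = 7 \cdot 2 M M = 7 \cdot 2 M^{2} = 14 M^{2}$)
$Q{\left(y \right)} = \frac{187 + y}{y + 14 y^{2}}$ ($Q{\left(y \right)} = \frac{y + 187}{y + 14 y^{2}} = \frac{187 + y}{y + 14 y^{2}}$)
$\sqrt{Q{\left(32 \right)} + k} = \sqrt{\frac{187 + 32}{32 \left(1 + 14 \cdot 32\right)} + 42915} = \sqrt{\frac{1}{32} \frac{1}{1 + 448} \cdot 219 + 42915} = \sqrt{\frac{1}{32} \cdot \frac{1}{449} \cdot 219 + 42915} = \sqrt{\frac{219}{14368} + 42915} = \sqrt{\frac{616602939}{14368}} = \frac{\sqrt{553709439222}}{3592}$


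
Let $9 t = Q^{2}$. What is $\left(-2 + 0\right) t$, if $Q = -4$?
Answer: $- \frac{32}{9} \approx -3.5556$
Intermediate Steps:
$t = \frac{16}{9}$ ($t = \frac{\left(-4\right)^{2}}{9} = \frac{1}{9} \cdot 16 = \frac{16}{9} \approx 1.7778$)
$\left(-2 + 0\right) t = \left(-2 + 0\right) \frac{16}{9} = \left(-2\right) \frac{16}{9} = - \frac{32}{9}$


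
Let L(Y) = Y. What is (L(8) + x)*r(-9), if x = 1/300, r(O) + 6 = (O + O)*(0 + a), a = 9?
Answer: -33614/25 ≈ -1344.6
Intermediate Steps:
r(O) = -6 + 18*O (r(O) = -6 + (O + O)*(0 + 9) = -6 + (2*O)*9 = -6 + 18*O)
x = 1/300 ≈ 0.0033333
(L(8) + x)*r(-9) = (8 + 1/300)*(-6 + 18*(-9)) = 2401*(-6 - 162)/300 = (2401/300)*(-168) = -33614/25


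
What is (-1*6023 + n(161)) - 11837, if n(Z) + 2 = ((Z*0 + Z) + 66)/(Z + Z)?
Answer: -5751337/322 ≈ -17861.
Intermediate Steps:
n(Z) = -2 + (66 + Z)/(2*Z) (n(Z) = -2 + ((Z*0 + Z) + 66)/(Z + Z) = -2 + ((0 + Z) + 66)/((2*Z)) = -2 + (Z + 66)*(1/(2*Z)) = -2 + (66 + Z)*(1/(2*Z)) = -2 + (66 + Z)/(2*Z))
(-1*6023 + n(161)) - 11837 = (-1*6023 + (-3/2 + 33/161)) - 11837 = (-6023 + (-3/2 + 33*(1/161))) - 11837 = (-6023 + (-3/2 + 33/161)) - 11837 = (-6023 - 417/322) - 11837 = -1939823/322 - 11837 = -5751337/322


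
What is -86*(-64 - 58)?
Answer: 10492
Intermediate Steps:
-86*(-64 - 58) = -86*(-122) = 10492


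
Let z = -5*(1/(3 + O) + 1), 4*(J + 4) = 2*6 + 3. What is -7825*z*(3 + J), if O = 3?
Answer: 3012625/24 ≈ 1.2553e+5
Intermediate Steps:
J = -¼ (J = -4 + (2*6 + 3)/4 = -4 + (12 + 3)/4 = -4 + (¼)*15 = -4 + 15/4 = -¼ ≈ -0.25000)
z = -35/6 (z = -5*(1/(3 + 3) + 1) = -5*(1/6 + 1) = -5*(⅙ + 1) = -5*7/6 = -35/6 ≈ -5.8333)
-7825*z*(3 + J) = -(-273875)*(3 - ¼)/6 = -(-273875)*11/(6*4) = -7825*(-385/24) = 3012625/24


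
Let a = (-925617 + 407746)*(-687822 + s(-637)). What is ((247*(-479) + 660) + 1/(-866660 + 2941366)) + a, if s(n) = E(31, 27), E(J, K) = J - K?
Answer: 739012098428794451/2074706 ≈ 3.5620e+11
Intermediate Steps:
s(n) = 4 (s(n) = 31 - 1*27 = 31 - 27 = 4)
a = 356200995478 (a = (-925617 + 407746)*(-687822 + 4) = -517871*(-687818) = 356200995478)
((247*(-479) + 660) + 1/(-866660 + 2941366)) + a = ((247*(-479) + 660) + 1/(-866660 + 2941366)) + 356200995478 = ((-118313 + 660) + 1/2074706) + 356200995478 = (-117653 + 1/2074706) + 356200995478 = -244095385017/2074706 + 356200995478 = 739012098428794451/2074706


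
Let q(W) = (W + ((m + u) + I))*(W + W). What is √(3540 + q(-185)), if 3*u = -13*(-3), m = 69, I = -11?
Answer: 6*√1270 ≈ 213.82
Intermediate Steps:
u = 13 (u = (-13*(-3))/3 = (⅓)*39 = 13)
q(W) = 2*W*(71 + W) (q(W) = (W + ((69 + 13) - 11))*(W + W) = (W + (82 - 11))*(2*W) = (W + 71)*(2*W) = (71 + W)*(2*W) = 2*W*(71 + W))
√(3540 + q(-185)) = √(3540 + 2*(-185)*(71 - 185)) = √(3540 + 2*(-185)*(-114)) = √(3540 + 42180) = √45720 = 6*√1270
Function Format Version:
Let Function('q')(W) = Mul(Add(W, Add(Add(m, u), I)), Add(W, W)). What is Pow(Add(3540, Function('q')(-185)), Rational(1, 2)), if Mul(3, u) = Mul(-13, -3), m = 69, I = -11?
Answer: Mul(6, Pow(1270, Rational(1, 2))) ≈ 213.82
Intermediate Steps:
u = 13 (u = Mul(Rational(1, 3), Mul(-13, -3)) = Mul(Rational(1, 3), 39) = 13)
Function('q')(W) = Mul(2, W, Add(71, W)) (Function('q')(W) = Mul(Add(W, Add(Add(69, 13), -11)), Add(W, W)) = Mul(Add(W, Add(82, -11)), Mul(2, W)) = Mul(Add(W, 71), Mul(2, W)) = Mul(Add(71, W), Mul(2, W)) = Mul(2, W, Add(71, W)))
Pow(Add(3540, Function('q')(-185)), Rational(1, 2)) = Pow(Add(3540, Mul(2, -185, Add(71, -185))), Rational(1, 2)) = Pow(Add(3540, Mul(2, -185, -114)), Rational(1, 2)) = Pow(Add(3540, 42180), Rational(1, 2)) = Pow(45720, Rational(1, 2)) = Mul(6, Pow(1270, Rational(1, 2)))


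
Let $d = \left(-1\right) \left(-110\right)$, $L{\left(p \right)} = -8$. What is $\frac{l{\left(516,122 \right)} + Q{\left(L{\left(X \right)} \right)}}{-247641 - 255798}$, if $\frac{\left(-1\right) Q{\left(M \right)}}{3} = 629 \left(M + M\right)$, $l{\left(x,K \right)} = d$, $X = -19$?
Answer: $- \frac{30302}{503439} \approx -0.06019$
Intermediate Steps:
$d = 110$
$l{\left(x,K \right)} = 110$
$Q{\left(M \right)} = - 3774 M$ ($Q{\left(M \right)} = - 3 \cdot 629 \left(M + M\right) = - 3 \cdot 629 \cdot 2 M = - 3 \cdot 1258 M = - 3774 M$)
$\frac{l{\left(516,122 \right)} + Q{\left(L{\left(X \right)} \right)}}{-247641 - 255798} = \frac{110 - -30192}{-247641 - 255798} = \frac{110 + 30192}{-503439} = 30302 \left(- \frac{1}{503439}\right) = - \frac{30302}{503439}$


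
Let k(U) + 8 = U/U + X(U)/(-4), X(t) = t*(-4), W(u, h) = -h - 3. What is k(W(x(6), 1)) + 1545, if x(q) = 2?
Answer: 1534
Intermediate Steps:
W(u, h) = -3 - h
X(t) = -4*t
k(U) = -7 + U (k(U) = -8 + (U/U - 4*U/(-4)) = -8 + (1 - 4*U*(-¼)) = -8 + (1 + U) = -7 + U)
k(W(x(6), 1)) + 1545 = (-7 + (-3 - 1*1)) + 1545 = (-7 + (-3 - 1)) + 1545 = (-7 - 4) + 1545 = -11 + 1545 = 1534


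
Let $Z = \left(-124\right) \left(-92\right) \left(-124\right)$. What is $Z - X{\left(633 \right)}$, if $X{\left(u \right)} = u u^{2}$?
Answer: $-255050729$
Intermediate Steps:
$X{\left(u \right)} = u^{3}$
$Z = -1414592$ ($Z = 11408 \left(-124\right) = -1414592$)
$Z - X{\left(633 \right)} = -1414592 - 633^{3} = -1414592 - 253636137 = -255050729$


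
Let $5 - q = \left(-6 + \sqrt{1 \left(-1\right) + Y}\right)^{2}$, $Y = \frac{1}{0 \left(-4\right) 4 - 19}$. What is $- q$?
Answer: $\frac{569}{19} - \frac{24 i \sqrt{95}}{19} \approx 29.947 - 12.312 i$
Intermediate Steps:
$Y = - \frac{1}{19}$ ($Y = \frac{1}{0 \cdot 4 - 19} = \frac{1}{0 - 19} = \frac{1}{-19} = - \frac{1}{19} \approx -0.052632$)
$q = 5 - \left(-6 + \frac{2 i \sqrt{95}}{19}\right)^{2}$ ($q = 5 - \left(-6 + \sqrt{1 \left(-1\right) - \frac{1}{19}}\right)^{2} = 5 - \left(-6 + \sqrt{-1 - \frac{1}{19}}\right)^{2} = 5 - \left(-6 + \sqrt{- \frac{20}{19}}\right)^{2} = 5 - \left(-6 + \frac{2 i \sqrt{95}}{19}\right)^{2} \approx -29.947 + 12.312 i$)
$- q = - (- \frac{569}{19} + \frac{24 i \sqrt{95}}{19}) = \frac{569}{19} - \frac{24 i \sqrt{95}}{19}$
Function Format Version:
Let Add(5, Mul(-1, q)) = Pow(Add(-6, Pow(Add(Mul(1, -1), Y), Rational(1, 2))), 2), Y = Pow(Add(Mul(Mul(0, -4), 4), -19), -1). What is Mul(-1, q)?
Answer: Add(Rational(569, 19), Mul(Rational(-24, 19), I, Pow(95, Rational(1, 2)))) ≈ Add(29.947, Mul(-12.312, I))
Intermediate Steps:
Y = Rational(-1, 19) (Y = Pow(Add(Mul(0, 4), -19), -1) = Pow(Add(0, -19), -1) = Pow(-19, -1) = Rational(-1, 19) ≈ -0.052632)
q = Add(5, Mul(-1, Pow(Add(-6, Mul(Rational(2, 19), I, Pow(95, Rational(1, 2)))), 2))) (q = Add(5, Mul(-1, Pow(Add(-6, Pow(Add(Mul(1, -1), Rational(-1, 19)), Rational(1, 2))), 2))) = Add(5, Mul(-1, Pow(Add(-6, Pow(Add(-1, Rational(-1, 19)), Rational(1, 2))), 2))) = Add(5, Mul(-1, Pow(Add(-6, Pow(Rational(-20, 19), Rational(1, 2))), 2))) = Add(5, Mul(-1, Pow(Add(-6, Mul(Rational(2, 19), I, Pow(95, Rational(1, 2)))), 2))) ≈ Add(-29.947, Mul(12.312, I)))
Mul(-1, q) = Mul(-1, Add(Rational(-569, 19), Mul(Rational(24, 19), I, Pow(95, Rational(1, 2))))) = Add(Rational(569, 19), Mul(Rational(-24, 19), I, Pow(95, Rational(1, 2))))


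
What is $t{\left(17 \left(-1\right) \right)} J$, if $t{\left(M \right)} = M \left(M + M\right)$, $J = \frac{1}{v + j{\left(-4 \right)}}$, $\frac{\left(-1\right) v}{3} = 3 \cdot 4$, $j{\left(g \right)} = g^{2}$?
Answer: $- \frac{289}{10} \approx -28.9$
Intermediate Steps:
$v = -36$ ($v = - 3 \cdot 3 \cdot 4 = \left(-3\right) 12 = -36$)
$J = - \frac{1}{20}$ ($J = \frac{1}{-36 + \left(-4\right)^{2}} = \frac{1}{-36 + 16} = \frac{1}{-20} = - \frac{1}{20} \approx -0.05$)
$t{\left(M \right)} = 2 M^{2}$ ($t{\left(M \right)} = M 2 M = 2 M^{2}$)
$t{\left(17 \left(-1\right) \right)} J = 2 \left(17 \left(-1\right)\right)^{2} \left(- \frac{1}{20}\right) = 2 \left(-17\right)^{2} \left(- \frac{1}{20}\right) = 2 \cdot 289 \left(- \frac{1}{20}\right) = 578 \left(- \frac{1}{20}\right) = - \frac{289}{10}$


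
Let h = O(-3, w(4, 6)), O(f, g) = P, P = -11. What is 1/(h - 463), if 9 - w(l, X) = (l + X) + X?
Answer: -1/474 ≈ -0.0021097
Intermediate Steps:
w(l, X) = 9 - l - 2*X (w(l, X) = 9 - ((l + X) + X) = 9 - ((X + l) + X) = 9 - (l + 2*X) = 9 + (-l - 2*X) = 9 - l - 2*X)
O(f, g) = -11
h = -11
1/(h - 463) = 1/(-11 - 463) = 1/(-474) = -1/474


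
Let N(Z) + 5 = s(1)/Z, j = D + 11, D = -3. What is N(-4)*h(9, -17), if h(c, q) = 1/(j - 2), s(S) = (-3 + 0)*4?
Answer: -1/3 ≈ -0.33333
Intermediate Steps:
s(S) = -12 (s(S) = -3*4 = -12)
j = 8 (j = -3 + 11 = 8)
N(Z) = -5 - 12/Z
h(c, q) = 1/6 (h(c, q) = 1/(8 - 2) = 1/6)
N(-4)*h(9, -17) = (-5 - 12/(-4))*(1/6) = (-5 - 12*(-1/4))*(1/6) = (-5 + 3)*(1/6) = -2*1/6 = -1/3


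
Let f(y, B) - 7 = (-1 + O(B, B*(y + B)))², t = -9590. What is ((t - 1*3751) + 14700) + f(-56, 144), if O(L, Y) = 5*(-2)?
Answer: 1487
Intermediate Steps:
O(L, Y) = -10
f(y, B) = 128 (f(y, B) = 7 + (-1 - 10)² = 7 + (-11)² = 7 + 121 = 128)
((t - 1*3751) + 14700) + f(-56, 144) = ((-9590 - 1*3751) + 14700) + 128 = ((-9590 - 3751) + 14700) + 128 = (-13341 + 14700) + 128 = 1359 + 128 = 1487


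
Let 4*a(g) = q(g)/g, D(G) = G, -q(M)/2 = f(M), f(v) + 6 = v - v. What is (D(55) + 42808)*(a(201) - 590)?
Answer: -1694331527/67 ≈ -2.5289e+7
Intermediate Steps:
f(v) = -6 (f(v) = -6 + (v - v) = -6 + 0 = -6)
q(M) = 12 (q(M) = -2*(-6) = 12)
a(g) = 3/g (a(g) = (12/g)/4 = 3/g)
(D(55) + 42808)*(a(201) - 590) = (55 + 42808)*(3/201 - 590) = 42863*(3*(1/201) - 590) = 42863*(1/67 - 590) = 42863*(-39529/67) = -1694331527/67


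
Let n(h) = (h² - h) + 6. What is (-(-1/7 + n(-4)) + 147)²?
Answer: 719104/49 ≈ 14676.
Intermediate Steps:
n(h) = 6 + h² - h
(-(-1/7 + n(-4)) + 147)² = (-(-1/7 + (6 + (-4)² - 1*(-4))) + 147)² = (-(-1*⅐ + (6 + 16 + 4)) + 147)² = (-(-⅐ + 26) + 147)² = (-1*181/7 + 147)² = (-181/7 + 147)² = (848/7)² = 719104/49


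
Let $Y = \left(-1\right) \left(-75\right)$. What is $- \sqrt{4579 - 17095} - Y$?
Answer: $-75 - 2 i \sqrt{3129} \approx -75.0 - 111.87 i$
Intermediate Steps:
$Y = 75$
$- \sqrt{4579 - 17095} - Y = - \sqrt{4579 - 17095} - 75 = - \sqrt{-12516} - 75 = - 2 i \sqrt{3129} - 75 = -75 - 2 i \sqrt{3129}$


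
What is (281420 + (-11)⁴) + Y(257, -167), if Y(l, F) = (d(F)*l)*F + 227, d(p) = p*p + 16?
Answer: -1197358407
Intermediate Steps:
d(p) = 16 + p² (d(p) = p² + 16 = 16 + p²)
Y(l, F) = 227 + F*l*(16 + F²) (Y(l, F) = ((16 + F²)*l)*F + 227 = (l*(16 + F²))*F + 227 = F*l*(16 + F²) + 227 = 227 + F*l*(16 + F²))
(281420 + (-11)⁴) + Y(257, -167) = (281420 + (-11)⁴) + (227 - 167*257*(16 + (-167)²)) = (281420 + 14641) + (227 - 167*257*(16 + 27889)) = 296061 + (227 - 167*257*27905) = 296061 + (227 - 1197654695) = 296061 - 1197654468 = -1197358407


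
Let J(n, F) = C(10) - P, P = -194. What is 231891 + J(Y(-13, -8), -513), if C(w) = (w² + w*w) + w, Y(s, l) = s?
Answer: 232295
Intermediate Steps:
C(w) = w + 2*w² (C(w) = (w² + w²) + w = 2*w² + w = w + 2*w²)
J(n, F) = 404 (J(n, F) = 10*(1 + 2*10) - 1*(-194) = 10*(1 + 20) + 194 = 10*21 + 194 = 210 + 194 = 404)
231891 + J(Y(-13, -8), -513) = 231891 + 404 = 232295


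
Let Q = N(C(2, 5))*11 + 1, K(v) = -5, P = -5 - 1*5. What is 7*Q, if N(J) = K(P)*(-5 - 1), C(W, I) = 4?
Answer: 2317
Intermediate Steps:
P = -10 (P = -5 - 5 = -10)
N(J) = 30 (N(J) = -5*(-5 - 1) = -5*(-6) = 30)
Q = 331 (Q = 30*11 + 1 = 330 + 1 = 331)
7*Q = 7*331 = 2317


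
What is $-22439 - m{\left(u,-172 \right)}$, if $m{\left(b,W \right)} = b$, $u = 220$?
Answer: $-22659$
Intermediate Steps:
$-22439 - m{\left(u,-172 \right)} = -22439 - 220 = -22659$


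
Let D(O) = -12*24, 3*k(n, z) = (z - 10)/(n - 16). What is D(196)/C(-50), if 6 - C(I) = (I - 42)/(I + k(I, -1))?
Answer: -43152/623 ≈ -69.265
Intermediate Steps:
k(n, z) = (-10 + z)/(3*(-16 + n)) (k(n, z) = ((z - 10)/(n - 16))/3 = ((-10 + z)/(-16 + n))/3 = (-10 + z)/(3*(-16 + n)))
D(O) = -288
C(I) = 6 - (-42 + I)/(I - 11/(3*(-16 + I))) (C(I) = 6 - (I - 42)/(I + (-10 - 1)/(3*(-16 + I))) = 6 - (-42 + I)/(I + (⅓)*(-11)/(-16 + I)) = 6 - (-42 + I)/(I - 11/(3*(-16 + I))))
D(196)/C(-50) = -288*(-11 + 3*(-50)*(-16 - 50))/(3*(-22 + (-16 - 50)*(42 + 5*(-50)))) = -288*(-11 + 3*(-50)*(-66))/(3*(-22 - 66*(42 - 250))) = -288*(-11 + 9900)/(3*(-22 - 66*(-208))) = -288*9889/(3*(-22 + 13728)) = -288/(3*(1/9889)*13706) = -288/3738/899 = -288*899/3738 = -43152/623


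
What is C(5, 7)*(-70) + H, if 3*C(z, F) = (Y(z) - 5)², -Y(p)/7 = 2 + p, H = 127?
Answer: -67913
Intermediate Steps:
Y(p) = -14 - 7*p (Y(p) = -7*(2 + p) = -14 - 7*p)
C(z, F) = (-19 - 7*z)²/3 (C(z, F) = ((-14 - 7*z) - 5)²/3 = (-19 - 7*z)²/3)
C(5, 7)*(-70) + H = ((19 + 7*5)²/3)*(-70) + 127 = ((19 + 35)²/3)*(-70) + 127 = ((⅓)*54²)*(-70) + 127 = ((⅓)*2916)*(-70) + 127 = 972*(-70) + 127 = -68040 + 127 = -67913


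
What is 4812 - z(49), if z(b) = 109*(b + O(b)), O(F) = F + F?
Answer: -11211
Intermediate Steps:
O(F) = 2*F
z(b) = 327*b (z(b) = 109*(b + 2*b) = 109*(3*b) = 327*b)
4812 - z(49) = 4812 - 327*49 = 4812 - 1*16023 = 4812 - 16023 = -11211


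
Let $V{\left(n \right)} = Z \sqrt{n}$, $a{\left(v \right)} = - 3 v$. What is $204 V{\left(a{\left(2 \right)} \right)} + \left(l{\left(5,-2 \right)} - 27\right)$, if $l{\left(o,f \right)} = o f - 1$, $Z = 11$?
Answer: $-38 + 2244 i \sqrt{6} \approx -38.0 + 5496.7 i$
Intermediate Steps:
$l{\left(o,f \right)} = -1 + f o$ ($l{\left(o,f \right)} = f o - 1 = -1 + f o$)
$V{\left(n \right)} = 11 \sqrt{n}$
$204 V{\left(a{\left(2 \right)} \right)} + \left(l{\left(5,-2 \right)} - 27\right) = 204 \cdot 11 \sqrt{\left(-3\right) 2} - 38 = 204 \cdot 11 \sqrt{-6} - 38 = 204 \cdot 11 i \sqrt{6} - 38 = 2244 i \sqrt{6} - 38 = -38 + 2244 i \sqrt{6}$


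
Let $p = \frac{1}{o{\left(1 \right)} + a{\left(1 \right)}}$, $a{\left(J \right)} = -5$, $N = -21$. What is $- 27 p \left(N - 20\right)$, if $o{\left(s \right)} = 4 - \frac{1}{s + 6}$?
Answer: $- \frac{7749}{8} \approx -968.63$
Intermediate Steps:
$o{\left(s \right)} = 4 - \frac{1}{6 + s}$
$p = - \frac{7}{8}$ ($p = \frac{1}{\frac{23 + 4 \cdot 1}{6 + 1} - 5} = \frac{1}{\frac{23 + 4}{7} - 5} = \frac{1}{\frac{1}{7} \cdot 27 - 5} = \frac{1}{\frac{27}{7} - 5} = \frac{1}{- \frac{8}{7}} = - \frac{7}{8} \approx -0.875$)
$- 27 p \left(N - 20\right) = \left(-27\right) \left(- \frac{7}{8}\right) \left(-21 - 20\right) = \frac{189}{8} \left(-41\right) = - \frac{7749}{8}$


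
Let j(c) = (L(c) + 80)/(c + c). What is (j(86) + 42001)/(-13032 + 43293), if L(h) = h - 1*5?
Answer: 2408111/1734964 ≈ 1.3880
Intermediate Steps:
L(h) = -5 + h (L(h) = h - 5 = -5 + h)
j(c) = (75 + c)/(2*c) (j(c) = ((-5 + c) + 80)/(c + c) = (75 + c)/((2*c)) = (75 + c)*(1/(2*c)) = (75 + c)/(2*c))
(j(86) + 42001)/(-13032 + 43293) = ((1/2)*(75 + 86)/86 + 42001)/(-13032 + 43293) = ((1/2)*(1/86)*161 + 42001)/30261 = (161/172 + 42001)*(1/30261) = (7224333/172)*(1/30261) = 2408111/1734964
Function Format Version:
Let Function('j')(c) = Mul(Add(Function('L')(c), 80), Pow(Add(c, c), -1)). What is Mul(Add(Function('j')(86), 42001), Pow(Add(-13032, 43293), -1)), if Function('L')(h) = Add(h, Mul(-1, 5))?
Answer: Rational(2408111, 1734964) ≈ 1.3880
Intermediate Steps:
Function('L')(h) = Add(-5, h) (Function('L')(h) = Add(h, -5) = Add(-5, h))
Function('j')(c) = Mul(Rational(1, 2), Pow(c, -1), Add(75, c)) (Function('j')(c) = Mul(Add(Add(-5, c), 80), Pow(Add(c, c), -1)) = Mul(Add(75, c), Pow(Mul(2, c), -1)) = Mul(Add(75, c), Mul(Rational(1, 2), Pow(c, -1))) = Mul(Rational(1, 2), Pow(c, -1), Add(75, c)))
Mul(Add(Function('j')(86), 42001), Pow(Add(-13032, 43293), -1)) = Mul(Add(Mul(Rational(1, 2), Pow(86, -1), Add(75, 86)), 42001), Pow(Add(-13032, 43293), -1)) = Mul(Add(Mul(Rational(1, 2), Rational(1, 86), 161), 42001), Pow(30261, -1)) = Mul(Add(Rational(161, 172), 42001), Rational(1, 30261)) = Mul(Rational(7224333, 172), Rational(1, 30261)) = Rational(2408111, 1734964)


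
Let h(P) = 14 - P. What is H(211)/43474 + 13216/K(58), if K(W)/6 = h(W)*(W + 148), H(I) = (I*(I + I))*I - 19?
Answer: 63823968833/147768126 ≈ 431.92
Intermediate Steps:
H(I) = -19 + 2*I³ (H(I) = (I*(2*I))*I - 19 = (2*I²)*I - 19 = 2*I³ - 19 = -19 + 2*I³)
K(W) = 6*(14 - W)*(148 + W) (K(W) = 6*((14 - W)*(W + 148)) = 6*((14 - W)*(148 + W)) = 6*(14 - W)*(148 + W))
H(211)/43474 + 13216/K(58) = (-19 + 2*211³)/43474 + 13216/((-6*(-14 + 58)*(148 + 58))) = (-19 + 2*9393931)*(1/43474) + 13216/((-6*44*206)) = (-19 + 18787862)*(1/43474) + 13216/(-54384) = 18787843*(1/43474) + 13216*(-1/54384) = 18787843/43474 - 826/3399 = 63823968833/147768126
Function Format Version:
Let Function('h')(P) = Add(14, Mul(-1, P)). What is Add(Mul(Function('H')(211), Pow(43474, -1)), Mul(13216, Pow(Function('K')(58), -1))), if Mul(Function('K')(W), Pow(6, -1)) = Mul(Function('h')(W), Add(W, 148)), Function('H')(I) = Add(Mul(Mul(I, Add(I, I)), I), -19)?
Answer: Rational(63823968833, 147768126) ≈ 431.92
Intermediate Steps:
Function('H')(I) = Add(-19, Mul(2, Pow(I, 3))) (Function('H')(I) = Add(Mul(Mul(I, Mul(2, I)), I), -19) = Add(Mul(Mul(2, Pow(I, 2)), I), -19) = Add(Mul(2, Pow(I, 3)), -19) = Add(-19, Mul(2, Pow(I, 3))))
Function('K')(W) = Mul(6, Add(14, Mul(-1, W)), Add(148, W)) (Function('K')(W) = Mul(6, Mul(Add(14, Mul(-1, W)), Add(W, 148))) = Mul(6, Mul(Add(14, Mul(-1, W)), Add(148, W))) = Mul(6, Add(14, Mul(-1, W)), Add(148, W)))
Add(Mul(Function('H')(211), Pow(43474, -1)), Mul(13216, Pow(Function('K')(58), -1))) = Add(Mul(Add(-19, Mul(2, Pow(211, 3))), Pow(43474, -1)), Mul(13216, Pow(Mul(-6, Add(-14, 58), Add(148, 58)), -1))) = Add(Mul(Add(-19, Mul(2, 9393931)), Rational(1, 43474)), Mul(13216, Pow(Mul(-6, 44, 206), -1))) = Add(Mul(Add(-19, 18787862), Rational(1, 43474)), Mul(13216, Pow(-54384, -1))) = Add(Mul(18787843, Rational(1, 43474)), Mul(13216, Rational(-1, 54384))) = Add(Rational(18787843, 43474), Rational(-826, 3399)) = Rational(63823968833, 147768126)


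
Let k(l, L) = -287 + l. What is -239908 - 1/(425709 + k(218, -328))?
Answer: -102114441121/425640 ≈ -2.3991e+5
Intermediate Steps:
-239908 - 1/(425709 + k(218, -328)) = -239908 - 1/(425709 + (-287 + 218)) = -239908 - 1/(425709 - 69) = -239908 - 1/425640 = -102114441121/425640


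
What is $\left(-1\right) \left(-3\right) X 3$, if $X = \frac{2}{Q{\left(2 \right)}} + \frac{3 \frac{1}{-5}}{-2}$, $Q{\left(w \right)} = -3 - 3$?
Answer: $- \frac{3}{10} \approx -0.3$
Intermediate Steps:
$Q{\left(w \right)} = -6$
$X = - \frac{1}{30}$ ($X = \frac{2}{-6} + \frac{3 \frac{1}{-5}}{-2} = 2 \left(- \frac{1}{6}\right) + 3 \left(- \frac{1}{5}\right) \left(- \frac{1}{2}\right) = - \frac{1}{3} - - \frac{3}{10} = - \frac{1}{3} + \frac{3}{10} = - \frac{1}{30} \approx -0.033333$)
$\left(-1\right) \left(-3\right) X 3 = \left(-1\right) \left(-3\right) \left(- \frac{1}{30}\right) 3 = 3 \left(- \frac{1}{30}\right) 3 = \left(- \frac{1}{10}\right) 3 = - \frac{3}{10}$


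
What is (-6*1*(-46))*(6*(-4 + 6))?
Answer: 3312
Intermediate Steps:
(-6*1*(-46))*(6*(-4 + 6)) = (-6*(-46))*(6*2) = 276*12 = 3312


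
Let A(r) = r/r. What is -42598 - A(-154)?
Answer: -42599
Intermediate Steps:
A(r) = 1
-42598 - A(-154) = -42598 - 1*1 = -42598 - 1 = -42599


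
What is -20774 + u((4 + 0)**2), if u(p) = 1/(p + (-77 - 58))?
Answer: -2472107/119 ≈ -20774.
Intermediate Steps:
u(p) = 1/(-135 + p) (u(p) = 1/(p - 135) = 1/(-135 + p))
-20774 + u((4 + 0)**2) = -20774 + 1/(-135 + (4 + 0)**2) = -20774 + 1/(-135 + 4**2) = -20774 + 1/(-135 + 16) = -20774 + 1/(-119) = -20774 - 1/119 = -2472107/119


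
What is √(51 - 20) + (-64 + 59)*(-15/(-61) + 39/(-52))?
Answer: 615/244 + √31 ≈ 8.0883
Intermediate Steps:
√(51 - 20) + (-64 + 59)*(-15/(-61) + 39/(-52)) = √31 - 5*(-15*(-1/61) + 39*(-1/52)) = √31 - 5*(15/61 - ¾) = √31 - 5*(-123/244) = √31 + 615/244 = 615/244 + √31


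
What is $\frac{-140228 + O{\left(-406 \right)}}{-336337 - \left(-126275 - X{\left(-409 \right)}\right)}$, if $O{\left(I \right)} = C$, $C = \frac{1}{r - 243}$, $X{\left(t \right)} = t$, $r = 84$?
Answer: $\frac{22296253}{33464889} \approx 0.66626$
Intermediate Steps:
$C = - \frac{1}{159}$ ($C = \frac{1}{84 - 243} = \frac{1}{-159} = - \frac{1}{159} \approx -0.0062893$)
$O{\left(I \right)} = - \frac{1}{159}$
$\frac{-140228 + O{\left(-406 \right)}}{-336337 - \left(-126275 - X{\left(-409 \right)}\right)} = \frac{-140228 - \frac{1}{159}}{-336337 + \left(\left(169177 - 409\right) - 42902\right)} = - \frac{22296253}{159 \left(-336337 + \left(168768 - 42902\right)\right)} = - \frac{22296253}{159 \left(-336337 + 125866\right)} = - \frac{22296253}{159 \left(-210471\right)} = \left(- \frac{22296253}{159}\right) \left(- \frac{1}{210471}\right) = \frac{22296253}{33464889}$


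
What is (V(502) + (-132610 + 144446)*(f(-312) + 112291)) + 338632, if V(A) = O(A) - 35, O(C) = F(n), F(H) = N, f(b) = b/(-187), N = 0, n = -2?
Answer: 22600388553/17 ≈ 1.3294e+9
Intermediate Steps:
f(b) = -b/187 (f(b) = b*(-1/187) = -b/187)
F(H) = 0
O(C) = 0
V(A) = -35 (V(A) = 0 - 35 = -35)
(V(502) + (-132610 + 144446)*(f(-312) + 112291)) + 338632 = (-35 + (-132610 + 144446)*(-1/187*(-312) + 112291)) + 338632 = (-35 + 11836*(312/187 + 112291)) + 338632 = (-35 + 11836*(20998729/187)) + 338632 = (-35 + 22594632404/17) + 338632 = 22594631809/17 + 338632 = 22600388553/17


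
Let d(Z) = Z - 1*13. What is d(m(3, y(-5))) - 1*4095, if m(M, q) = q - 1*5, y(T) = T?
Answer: -4118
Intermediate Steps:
m(M, q) = -5 + q (m(M, q) = q - 5 = -5 + q)
d(Z) = -13 + Z (d(Z) = Z - 13 = -13 + Z)
d(m(3, y(-5))) - 1*4095 = (-13 + (-5 - 5)) - 1*4095 = (-13 - 10) - 4095 = -23 - 4095 = -4118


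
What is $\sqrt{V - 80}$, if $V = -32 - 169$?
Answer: $i \sqrt{281} \approx 16.763 i$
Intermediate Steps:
$V = -201$
$\sqrt{V - 80} = \sqrt{-201 - 80} = \sqrt{-281} = i \sqrt{281}$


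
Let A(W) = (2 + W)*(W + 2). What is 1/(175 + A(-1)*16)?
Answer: 1/191 ≈ 0.0052356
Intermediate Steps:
A(W) = (2 + W)² (A(W) = (2 + W)*(2 + W) = (2 + W)²)
1/(175 + A(-1)*16) = 1/(175 + (2 - 1)²*16) = 1/(175 + 1²*16) = 1/(175 + 1*16) = 1/(175 + 16) = 1/191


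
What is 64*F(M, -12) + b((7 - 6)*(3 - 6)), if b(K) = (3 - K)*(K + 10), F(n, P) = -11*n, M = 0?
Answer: 42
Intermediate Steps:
b(K) = (3 - K)*(10 + K)
64*F(M, -12) + b((7 - 6)*(3 - 6)) = 64*(-11*0) + (30 - ((7 - 6)*(3 - 6))**2 - 7*(7 - 6)*(3 - 6)) = 64*0 + (30 - (1*(-3))**2 - 7*(-3)) = 0 + (30 - 1*(-3)**2 - 7*(-3)) = 0 + (30 - 1*9 + 21) = 0 + (30 - 9 + 21) = 0 + 42 = 42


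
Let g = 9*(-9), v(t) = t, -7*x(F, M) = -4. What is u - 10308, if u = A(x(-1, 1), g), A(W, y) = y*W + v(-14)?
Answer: -72578/7 ≈ -10368.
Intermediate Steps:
x(F, M) = 4/7 (x(F, M) = -⅐*(-4) = 4/7)
g = -81
A(W, y) = -14 + W*y (A(W, y) = y*W - 14 = W*y - 14 = -14 + W*y)
u = -422/7 (u = -14 + (4/7)*(-81) = -14 - 324/7 = -422/7 ≈ -60.286)
u - 10308 = -422/7 - 10308 = -72578/7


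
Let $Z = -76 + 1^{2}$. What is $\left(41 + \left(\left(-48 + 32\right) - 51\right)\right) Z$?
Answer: $1950$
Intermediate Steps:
$Z = -75$ ($Z = -76 + 1 = -75$)
$\left(41 + \left(\left(-48 + 32\right) - 51\right)\right) Z = \left(41 + \left(\left(-48 + 32\right) - 51\right)\right) \left(-75\right) = \left(41 - 67\right) \left(-75\right) = \left(-26\right) \left(-75\right) = 1950$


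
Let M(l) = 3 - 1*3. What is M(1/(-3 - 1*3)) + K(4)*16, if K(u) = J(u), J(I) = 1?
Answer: 16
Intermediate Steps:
K(u) = 1
M(l) = 0 (M(l) = 3 - 3 = 0)
M(1/(-3 - 1*3)) + K(4)*16 = 0 + 1*16 = 0 + 16 = 16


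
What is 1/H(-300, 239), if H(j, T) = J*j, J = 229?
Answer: -1/68700 ≈ -1.4556e-5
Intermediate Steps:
H(j, T) = 229*j
1/H(-300, 239) = 1/(229*(-300)) = 1/(-68700) = -1/68700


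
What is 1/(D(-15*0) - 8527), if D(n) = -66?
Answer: -1/8593 ≈ -0.00011637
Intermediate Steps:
1/(D(-15*0) - 8527) = 1/(-66 - 8527) = 1/(-8593) = -1/8593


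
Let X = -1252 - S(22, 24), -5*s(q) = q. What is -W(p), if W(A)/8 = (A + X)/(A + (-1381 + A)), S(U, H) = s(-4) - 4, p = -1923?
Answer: -126872/26135 ≈ -4.8545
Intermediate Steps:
s(q) = -q/5
S(U, H) = -16/5 (S(U, H) = -1/5*(-4) - 4 = 4/5 - 4 = -16/5)
X = -6244/5 (X = -1252 - 1*(-16/5) = -1252 + 16/5 = -6244/5 ≈ -1248.8)
W(A) = 8*(-6244/5 + A)/(-1381 + 2*A) (W(A) = 8*((A - 6244/5)/(A + (-1381 + A))) = 8*((-6244/5 + A)/(-1381 + 2*A)) = 8*(-6244/5 + A)/(-1381 + 2*A))
-W(p) = -8*(-6244 + 5*(-1923))/(5*(-1381 + 2*(-1923))) = -8*(-6244 - 9615)/(5*(-1381 - 3846)) = -8*(-15859)/(5*(-5227)) = -8*(-1)*(-15859)/(5*5227) = -1*126872/26135 = -126872/26135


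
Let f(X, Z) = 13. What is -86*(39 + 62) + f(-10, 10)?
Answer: -8673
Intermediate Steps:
-86*(39 + 62) + f(-10, 10) = -86*(39 + 62) + 13 = -86*101 + 13 = -8686 + 13 = -8673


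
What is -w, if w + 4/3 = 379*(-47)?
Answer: 53443/3 ≈ 17814.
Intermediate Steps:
w = -53443/3 (w = -4/3 + 379*(-47) = -4/3 - 17813 = -53443/3 ≈ -17814.)
-w = -1*(-53443/3) = 53443/3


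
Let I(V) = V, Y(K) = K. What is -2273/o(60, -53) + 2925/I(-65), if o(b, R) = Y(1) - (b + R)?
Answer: 2003/6 ≈ 333.83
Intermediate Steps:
o(b, R) = 1 - R - b (o(b, R) = 1 - (b + R) = 1 - (R + b) = 1 + (-R - b) = 1 - R - b)
-2273/o(60, -53) + 2925/I(-65) = -2273/(1 - 1*(-53) - 1*60) + 2925/(-65) = -2273/(1 + 53 - 60) + 2925*(-1/65) = -2273/(-6) - 45 = -2273*(-⅙) - 45 = 2273/6 - 45 = 2003/6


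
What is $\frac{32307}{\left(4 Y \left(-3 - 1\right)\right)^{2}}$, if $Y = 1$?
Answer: $\frac{32307}{256} \approx 126.2$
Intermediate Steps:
$\frac{32307}{\left(4 Y \left(-3 - 1\right)\right)^{2}} = \frac{32307}{\left(4 \cdot 1 \left(-3 - 1\right)\right)^{2}} = \frac{32307}{\left(4 \left(-4\right)\right)^{2}} = \frac{32307}{\left(-16\right)^{2}} = \frac{32307}{256}$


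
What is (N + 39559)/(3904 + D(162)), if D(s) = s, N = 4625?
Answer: 22092/2033 ≈ 10.867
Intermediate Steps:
(N + 39559)/(3904 + D(162)) = (4625 + 39559)/(3904 + 162) = 44184/4066 = 44184*(1/4066) = 22092/2033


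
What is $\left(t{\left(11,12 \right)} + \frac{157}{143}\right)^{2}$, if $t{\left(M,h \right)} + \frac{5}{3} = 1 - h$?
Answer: $\frac{24631369}{184041} \approx 133.84$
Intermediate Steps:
$t{\left(M,h \right)} = - \frac{2}{3} - h$ ($t{\left(M,h \right)} = - \frac{5}{3} - \left(-1 + h\right) = - \frac{2}{3} - h$)
$\left(t{\left(11,12 \right)} + \frac{157}{143}\right)^{2} = \left(\left(- \frac{2}{3} - 12\right) + \frac{157}{143}\right)^{2} = \left(\left(- \frac{2}{3} - 12\right) + 157 \cdot \frac{1}{143}\right)^{2} = \left(- \frac{38}{3} + \frac{157}{143}\right)^{2} = \left(- \frac{4963}{429}\right)^{2} = \frac{24631369}{184041}$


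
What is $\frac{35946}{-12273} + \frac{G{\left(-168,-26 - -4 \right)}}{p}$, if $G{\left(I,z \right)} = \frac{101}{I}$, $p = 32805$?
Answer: $- \frac{66036090871}{22546482840} \approx -2.9289$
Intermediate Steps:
$\frac{35946}{-12273} + \frac{G{\left(-168,-26 - -4 \right)}}{p} = \frac{35946}{-12273} + \frac{101 \frac{1}{-168}}{32805} = 35946 \left(- \frac{1}{12273}\right) + 101 \left(- \frac{1}{168}\right) \frac{1}{32805} = - \frac{11982}{4091} - \frac{101}{5511240} = - \frac{66036090871}{22546482840}$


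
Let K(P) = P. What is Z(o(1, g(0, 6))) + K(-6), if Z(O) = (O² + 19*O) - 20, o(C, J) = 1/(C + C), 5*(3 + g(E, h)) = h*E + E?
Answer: -65/4 ≈ -16.250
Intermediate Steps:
g(E, h) = -3 + E/5 + E*h/5 (g(E, h) = -3 + (h*E + E)/5 = -3 + (E*h + E)/5 = -3 + (E + E*h)/5 = -3 + (E/5 + E*h/5) = -3 + E/5 + E*h/5)
o(C, J) = 1/(2*C)
Z(O) = -20 + O² + 19*O
Z(o(1, g(0, 6))) + K(-6) = (-20 + ((½)/1)² + 19*((½)/1)) - 6 = (-20 + ((½)*1)² + 19*((½)*1)) - 6 = (-20 + (½)² + 19*(½)) - 6 = (-20 + ¼ + 19/2) - 6 = -41/4 - 6 = -65/4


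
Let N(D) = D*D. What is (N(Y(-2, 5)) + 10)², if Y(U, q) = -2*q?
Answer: 12100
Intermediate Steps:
N(D) = D²
(N(Y(-2, 5)) + 10)² = ((-2*5)² + 10)² = ((-10)² + 10)² = (100 + 10)² = 110² = 12100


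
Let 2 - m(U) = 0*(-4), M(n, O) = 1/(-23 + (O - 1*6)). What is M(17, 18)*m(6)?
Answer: -2/11 ≈ -0.18182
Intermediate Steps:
M(n, O) = 1/(-29 + O) (M(n, O) = 1/(-23 + (O - 6)) = 1/(-23 + (-6 + O)) = 1/(-29 + O))
m(U) = 2 (m(U) = 2 - 0*(-4) = 2 - 1*0 = 2 + 0 = 2)
M(17, 18)*m(6) = 2/(-29 + 18) = 2/(-11) = -1/11*2 = -2/11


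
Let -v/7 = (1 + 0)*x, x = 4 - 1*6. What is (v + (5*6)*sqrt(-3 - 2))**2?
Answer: -4304 + 840*I*sqrt(5) ≈ -4304.0 + 1878.3*I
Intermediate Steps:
x = -2 (x = 4 - 6 = -2)
v = 14 (v = -7*(1 + 0)*(-2) = -7*(-2) = 14)
(v + (5*6)*sqrt(-3 - 2))**2 = (14 + (5*6)*sqrt(-3 - 2))**2 = (14 + 30*sqrt(-5))**2 = (14 + 30*(I*sqrt(5)))**2 = (14 + 30*I*sqrt(5))**2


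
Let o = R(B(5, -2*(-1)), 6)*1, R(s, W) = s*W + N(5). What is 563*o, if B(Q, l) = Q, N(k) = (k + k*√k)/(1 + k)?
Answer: 104155/6 + 2815*√5/6 ≈ 18408.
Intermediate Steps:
N(k) = (k + k^(3/2))/(1 + k)
R(s, W) = ⅚ + 5*√5/6 + W*s (R(s, W) = s*W + (5 + 5^(3/2))/(1 + 5) = W*s + (5 + 5*√5)/6 = W*s + (⅚ + 5*√5/6) = ⅚ + 5*√5/6 + W*s)
o = 185/6 + 5*√5/6 (o = (⅚ + 5*√5/6 + 6*5)*1 = (⅚ + 5*√5/6 + 30)*1 = (185/6 + 5*√5/6)*1 = 185/6 + 5*√5/6 ≈ 32.697)
563*o = 563*(185/6 + 5*√5/6) = 104155/6 + 2815*√5/6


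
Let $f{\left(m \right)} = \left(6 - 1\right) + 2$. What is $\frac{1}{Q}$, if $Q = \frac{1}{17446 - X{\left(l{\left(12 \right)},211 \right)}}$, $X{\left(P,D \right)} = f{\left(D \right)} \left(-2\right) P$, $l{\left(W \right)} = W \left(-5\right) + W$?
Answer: $16774$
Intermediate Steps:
$f{\left(m \right)} = 7$ ($f{\left(m \right)} = 5 + 2 = 7$)
$l{\left(W \right)} = - 4 W$ ($l{\left(W \right)} = - 5 W + W = - 4 W$)
$X{\left(P,D \right)} = - 14 P$ ($X{\left(P,D \right)} = 7 \left(-2\right) P = - 14 P$)
$Q = \frac{1}{16774}$ ($Q = \frac{1}{17446 - - 14 \left(\left(-4\right) 12\right)} = \frac{1}{17446 - \left(-14\right) \left(-48\right)} = \frac{1}{17446 - 672} = \frac{1}{16774} \approx 5.9616 \cdot 10^{-5}$)
$\frac{1}{Q} = \frac{1}{\frac{1}{16774}} = 16774$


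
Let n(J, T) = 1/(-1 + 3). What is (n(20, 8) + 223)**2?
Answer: 199809/4 ≈ 49952.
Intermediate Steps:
n(J, T) = 1/2
(n(20, 8) + 223)**2 = (1/2 + 223)**2 = (447/2)**2 = 199809/4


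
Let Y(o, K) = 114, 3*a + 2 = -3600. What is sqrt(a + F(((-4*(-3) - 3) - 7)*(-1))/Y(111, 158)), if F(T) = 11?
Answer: I*sqrt(15602610)/114 ≈ 34.649*I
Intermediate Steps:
a = -3602/3 (a = -2/3 + (1/3)*(-3600) = -2/3 - 1200 = -3602/3 ≈ -1200.7)
sqrt(a + F(((-4*(-3) - 3) - 7)*(-1))/Y(111, 158)) = sqrt(-3602/3 + 11/114) = sqrt(-136865/114) = I*sqrt(15602610)/114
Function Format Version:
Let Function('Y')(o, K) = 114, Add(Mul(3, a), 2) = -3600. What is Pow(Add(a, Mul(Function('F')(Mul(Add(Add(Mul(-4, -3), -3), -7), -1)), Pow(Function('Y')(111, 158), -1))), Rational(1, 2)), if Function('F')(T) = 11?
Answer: Mul(Rational(1, 114), I, Pow(15602610, Rational(1, 2))) ≈ Mul(34.649, I)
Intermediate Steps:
a = Rational(-3602, 3) (a = Add(Rational(-2, 3), Mul(Rational(1, 3), -3600)) = Add(Rational(-2, 3), -1200) = Rational(-3602, 3) ≈ -1200.7)
Pow(Add(a, Mul(Function('F')(Mul(Add(Add(Mul(-4, -3), -3), -7), -1)), Pow(Function('Y')(111, 158), -1))), Rational(1, 2)) = Pow(Add(Rational(-3602, 3), Mul(11, Pow(114, -1))), Rational(1, 2)) = Pow(Add(Rational(-3602, 3), Mul(11, Rational(1, 114))), Rational(1, 2)) = Pow(Add(Rational(-3602, 3), Rational(11, 114)), Rational(1, 2)) = Pow(Rational(-136865, 114), Rational(1, 2)) = Mul(Rational(1, 114), I, Pow(15602610, Rational(1, 2)))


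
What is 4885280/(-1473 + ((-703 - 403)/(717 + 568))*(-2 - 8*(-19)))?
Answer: -1255516960/411741 ≈ -3049.3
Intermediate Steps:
4885280/(-1473 + ((-703 - 403)/(717 + 568))*(-2 - 8*(-19))) = 4885280/(-1473 + (-1106/1285)*(-2 + 152)) = 4885280/(-1473 - 1106*1/1285*150) = 4885280/(-1473 - 1106/1285*150) = 4885280/(-1473 - 33180/257) = 4885280/(-411741/257) = 4885280*(-257/411741) = -1255516960/411741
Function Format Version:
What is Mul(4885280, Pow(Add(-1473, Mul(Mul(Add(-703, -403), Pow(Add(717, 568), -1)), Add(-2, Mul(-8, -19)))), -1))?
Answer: Rational(-1255516960, 411741) ≈ -3049.3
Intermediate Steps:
Mul(4885280, Pow(Add(-1473, Mul(Mul(Add(-703, -403), Pow(Add(717, 568), -1)), Add(-2, Mul(-8, -19)))), -1)) = Mul(4885280, Pow(Add(-1473, Mul(Mul(-1106, Pow(1285, -1)), Add(-2, 152))), -1)) = Mul(4885280, Pow(Add(-1473, Mul(Mul(-1106, Rational(1, 1285)), 150)), -1)) = Mul(4885280, Pow(Add(-1473, Mul(Rational(-1106, 1285), 150)), -1)) = Mul(4885280, Pow(Add(-1473, Rational(-33180, 257)), -1)) = Mul(4885280, Pow(Rational(-411741, 257), -1)) = Mul(4885280, Rational(-257, 411741)) = Rational(-1255516960, 411741)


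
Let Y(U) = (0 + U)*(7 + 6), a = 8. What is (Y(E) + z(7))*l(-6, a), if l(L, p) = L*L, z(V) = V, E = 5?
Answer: 2592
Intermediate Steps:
l(L, p) = L**2
Y(U) = 13*U (Y(U) = U*13 = 13*U)
(Y(E) + z(7))*l(-6, a) = (13*5 + 7)*(-6)**2 = (65 + 7)*36 = 72*36 = 2592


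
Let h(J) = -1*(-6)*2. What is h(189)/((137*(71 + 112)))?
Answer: 4/8357 ≈ 0.00047864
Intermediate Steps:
h(J) = 12 (h(J) = 6*2 = 12)
h(189)/((137*(71 + 112))) = 12/((137*(71 + 112))) = 12/((137*183)) = 12/25071 = 12*(1/25071) = 4/8357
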